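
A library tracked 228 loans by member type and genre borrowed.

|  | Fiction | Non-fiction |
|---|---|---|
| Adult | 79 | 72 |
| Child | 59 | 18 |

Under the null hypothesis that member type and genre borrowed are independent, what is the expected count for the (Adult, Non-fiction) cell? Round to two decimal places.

59.61

Row total (Adult) = 151; column total (Non-fiction) = 90; grand total N = 228.
Expected count = (row total × column total) / N = 151 × 90 / 228 = 59.61.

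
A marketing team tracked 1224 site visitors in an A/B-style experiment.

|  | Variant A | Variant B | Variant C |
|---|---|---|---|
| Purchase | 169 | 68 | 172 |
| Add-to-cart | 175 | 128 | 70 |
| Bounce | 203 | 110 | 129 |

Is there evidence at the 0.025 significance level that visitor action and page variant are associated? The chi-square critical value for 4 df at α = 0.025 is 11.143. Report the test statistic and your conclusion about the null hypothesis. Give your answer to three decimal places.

61.221; reject H₀

Row totals: 409, 373, 442. Column totals: 547, 306, 371. Grand total N = 1224.
Expected counts (row total × column total / N):
  Purchase, Variant A: 409×547/1224 = 182.7802
  Purchase, Variant B: 409×306/1224 = 102.2500
  Purchase, Variant C: 409×371/1224 = 123.9698
  Add-to-cart, Variant A: 373×547/1224 = 166.6920
  Add-to-cart, Variant B: 373×306/1224 = 93.2500
  Add-to-cart, Variant C: 373×371/1224 = 113.0580
  Bounce, Variant A: 442×547/1224 = 197.5278
  Bounce, Variant B: 442×306/1224 = 110.5000
  Bounce, Variant C: 442×371/1224 = 133.9722
Contributions (O − E)²/E:
  (169 − 182.7802)²/182.7802 = 1.0389
  (68 − 102.2500)²/102.2500 = 11.4725
  (172 − 123.9698)²/123.9698 = 18.6086
  (175 − 166.6920)²/166.6920 = 0.4141
  (128 − 93.2500)²/93.2500 = 12.9497
  (70 − 113.0580)²/113.0580 = 16.3986
  (203 − 197.5278)²/197.5278 = 0.1516
  (110 − 110.5000)²/110.5000 = 0.0023
  (129 − 133.9722)²/133.9722 = 0.1845
χ² = 1.0389 + 11.4725 + 18.6086 + 0.4141 + 12.9497 + 16.3986 + 0.1516 + 0.0023 + 0.1845 = 61.221
df = (3−1)(3−1) = 4. Since 61.221 > 11.143, reject the null hypothesis of independence at α = 0.025.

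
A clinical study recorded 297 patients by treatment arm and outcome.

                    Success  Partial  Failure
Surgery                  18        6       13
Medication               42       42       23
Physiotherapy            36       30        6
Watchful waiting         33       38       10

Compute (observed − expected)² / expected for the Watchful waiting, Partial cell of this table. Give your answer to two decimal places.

Row total (Watchful waiting) = 81; column total (Partial) = 116; N = 297.
Expected count E = 81 × 116 / 297 = 31.636.
Contribution = (O − E)²/E = (38 − 31.636)² / 31.636 = 1.28.

1.28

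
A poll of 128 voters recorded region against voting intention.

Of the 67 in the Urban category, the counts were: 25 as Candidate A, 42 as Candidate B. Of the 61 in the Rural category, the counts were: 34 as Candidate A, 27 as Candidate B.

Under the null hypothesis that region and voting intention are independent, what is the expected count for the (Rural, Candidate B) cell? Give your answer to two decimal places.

32.88

Row total (Rural) = 61; column total (Candidate B) = 69; grand total N = 128.
Expected count = (row total × column total) / N = 61 × 69 / 128 = 32.88.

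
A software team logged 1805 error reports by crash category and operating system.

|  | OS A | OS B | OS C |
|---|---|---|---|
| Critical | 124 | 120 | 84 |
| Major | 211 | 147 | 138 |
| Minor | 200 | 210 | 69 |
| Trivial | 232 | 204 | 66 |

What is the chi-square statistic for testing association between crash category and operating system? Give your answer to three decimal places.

Row totals: 328, 496, 479, 502. Column totals: 767, 681, 357. Grand total N = 1805.
Expected counts (row total × column total / N):
  Critical, OS A: 328×767/1805 = 139.37729
  Critical, OS B: 328×681/1805 = 123.74958
  Critical, OS C: 328×357/1805 = 64.87313
  Major, OS A: 496×767/1805 = 210.76565
  Major, OS B: 496×681/1805 = 187.13352
  Major, OS C: 496×357/1805 = 98.10083
  Minor, OS A: 479×767/1805 = 203.54183
  Minor, OS B: 479×681/1805 = 180.71967
  Minor, OS C: 479×357/1805 = 94.73850
  Trivial, OS A: 502×767/1805 = 213.31524
  Trivial, OS B: 502×681/1805 = 189.39723
  Trivial, OS C: 502×357/1805 = 99.28753
Contributions (O − E)²/E:
  (124 − 139.37729)²/139.37729 = 1.6966
  (120 − 123.74958)²/123.74958 = 0.1136
  (84 − 64.87313)²/64.87313 = 5.6393
  (211 − 210.76565)²/210.76565 = 0.0003
  (147 − 187.13352)²/187.13352 = 8.6072
  (138 − 98.10083)²/98.10083 = 16.2276
  (200 − 203.54183)²/203.54183 = 0.0616
  (210 − 180.71967)²/180.71967 = 4.7440
  (69 − 94.73850)²/94.73850 = 6.9926
  (232 − 213.31524)²/213.31524 = 1.6366
  (204 − 189.39723)²/189.39723 = 1.1259
  (66 − 99.28753)²/99.28753 = 11.1601
χ² = 1.6966 + 0.1136 + 5.6393 + 0.0003 + 8.6072 + 16.2276 + 0.0616 + 4.7440 + 6.9926 + 1.6366 + 1.1259 + 11.1601 = 58.005

58.005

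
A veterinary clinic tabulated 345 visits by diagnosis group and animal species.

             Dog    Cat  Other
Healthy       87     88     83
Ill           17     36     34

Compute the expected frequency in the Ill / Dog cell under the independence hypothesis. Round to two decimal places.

26.23

Row total (Ill) = 87; column total (Dog) = 104; grand total N = 345.
Expected count = (row total × column total) / N = 87 × 104 / 345 = 26.23.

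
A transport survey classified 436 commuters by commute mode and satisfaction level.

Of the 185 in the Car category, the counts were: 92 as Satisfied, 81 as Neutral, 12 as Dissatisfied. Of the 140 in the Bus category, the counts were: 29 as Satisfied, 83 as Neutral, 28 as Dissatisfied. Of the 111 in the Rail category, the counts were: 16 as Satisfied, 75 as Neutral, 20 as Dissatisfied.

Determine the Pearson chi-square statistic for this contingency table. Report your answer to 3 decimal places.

55.506

Row totals: 185, 140, 111. Column totals: 137, 239, 60. Grand total N = 436.
Expected counts (row total × column total / N):
  Car, Satisfied: 185×137/436 = 58.1307
  Car, Neutral: 185×239/436 = 101.4106
  Car, Dissatisfied: 185×60/436 = 25.4587
  Bus, Satisfied: 140×137/436 = 43.9908
  Bus, Neutral: 140×239/436 = 76.7431
  Bus, Dissatisfied: 140×60/436 = 19.2661
  Rail, Satisfied: 111×137/436 = 34.8784
  Rail, Neutral: 111×239/436 = 60.8463
  Rail, Dissatisfied: 111×60/436 = 15.2752
Contributions (O − E)²/E:
  (92 − 58.1307)²/58.1307 = 19.7336
  (81 − 101.4106)²/101.4106 = 4.1080
  (12 − 25.4587)²/25.4587 = 7.1149
  (29 − 43.9908)²/43.9908 = 5.1084
  (83 − 76.7431)²/76.7431 = 0.5101
  (28 − 19.2661)²/19.2661 = 3.9593
  (16 − 34.8784)²/34.8784 = 10.2182
  (75 − 60.8463)²/60.8463 = 3.2923
  (20 − 15.2752)²/15.2752 = 1.4614
χ² = 19.7336 + 4.1080 + 7.1149 + 5.1084 + 0.5101 + 3.9593 + 10.2182 + 3.2923 + 1.4614 = 55.506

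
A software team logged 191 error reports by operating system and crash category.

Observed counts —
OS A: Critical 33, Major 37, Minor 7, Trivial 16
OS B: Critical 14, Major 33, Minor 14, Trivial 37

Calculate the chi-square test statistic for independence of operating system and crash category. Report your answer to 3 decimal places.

18.445

Row totals: 93, 98. Column totals: 47, 70, 21, 53. Grand total N = 191.
Expected counts (row total × column total / N):
  OS A, Critical: 93×47/191 = 22.8848
  OS A, Major: 93×70/191 = 34.0838
  OS A, Minor: 93×21/191 = 10.2251
  OS A, Trivial: 93×53/191 = 25.8063
  OS B, Critical: 98×47/191 = 24.1152
  OS B, Major: 98×70/191 = 35.9162
  OS B, Minor: 98×21/191 = 10.7749
  OS B, Trivial: 98×53/191 = 27.1937
Contributions (O − E)²/E:
  (33 − 22.8848)²/22.8848 = 4.4710
  (37 − 34.0838)²/34.0838 = 0.2495
  (7 − 10.2251)²/10.2251 = 1.0172
  (16 − 25.8063)²/25.8063 = 3.7264
  (14 − 24.1152)²/24.1152 = 4.2429
  (33 − 35.9162)²/35.9162 = 0.2368
  (14 − 10.7749)²/10.7749 = 0.9653
  (37 − 27.1937)²/27.1937 = 3.5362
χ² = 4.4710 + 0.2495 + 1.0172 + 3.7264 + 4.2429 + 0.2368 + 0.9653 + 3.5362 = 18.445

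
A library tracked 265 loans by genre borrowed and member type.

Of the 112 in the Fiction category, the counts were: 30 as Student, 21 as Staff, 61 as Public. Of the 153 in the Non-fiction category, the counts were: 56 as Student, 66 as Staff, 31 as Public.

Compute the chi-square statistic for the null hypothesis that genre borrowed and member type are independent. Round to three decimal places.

Row totals: 112, 153. Column totals: 86, 87, 92. Grand total N = 265.
Expected counts (row total × column total / N):
  Fiction, Student: 112×86/265 = 36.3472
  Fiction, Staff: 112×87/265 = 36.7698
  Fiction, Public: 112×92/265 = 38.8830
  Non-fiction, Student: 153×86/265 = 49.6528
  Non-fiction, Staff: 153×87/265 = 50.2302
  Non-fiction, Public: 153×92/265 = 53.1170
Contributions (O − E)²/E:
  (30 − 36.3472)²/36.3472 = 1.1084
  (21 − 36.7698)²/36.7698 = 6.7633
  (61 − 38.8830)²/38.8830 = 12.5803
  (56 − 49.6528)²/49.6528 = 0.8114
  (66 − 50.2302)²/50.2302 = 4.9509
  (31 − 53.1170)²/53.1170 = 9.2091
χ² = 1.1084 + 6.7633 + 12.5803 + 0.8114 + 4.9509 + 9.2091 = 35.423

35.423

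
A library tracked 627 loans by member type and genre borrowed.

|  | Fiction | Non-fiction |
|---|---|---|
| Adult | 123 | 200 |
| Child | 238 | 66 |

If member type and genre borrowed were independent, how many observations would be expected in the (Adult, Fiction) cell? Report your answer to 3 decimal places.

185.970

Row total (Adult) = 323; column total (Fiction) = 361; grand total N = 627.
Expected count = (row total × column total) / N = 323 × 361 / 627 = 185.970.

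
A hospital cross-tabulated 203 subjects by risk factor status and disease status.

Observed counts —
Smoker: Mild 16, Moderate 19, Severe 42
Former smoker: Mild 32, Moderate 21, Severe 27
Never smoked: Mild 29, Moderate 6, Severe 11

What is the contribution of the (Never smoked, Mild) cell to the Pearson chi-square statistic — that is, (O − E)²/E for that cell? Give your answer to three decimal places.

7.648

Row total (Never smoked) = 46; column total (Mild) = 77; N = 203.
Expected count E = 46 × 77 / 203 = 17.4483.
Contribution = (O − E)²/E = (29 − 17.4483)² / 17.4483 = 7.648.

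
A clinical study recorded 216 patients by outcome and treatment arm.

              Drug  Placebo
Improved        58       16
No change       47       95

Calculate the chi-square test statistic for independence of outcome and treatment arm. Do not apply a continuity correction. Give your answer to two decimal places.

Row totals: 74, 142. Column totals: 105, 111. Grand total N = 216.
Expected counts (row total × column total / N):
  Improved, Drug: 74×105/216 = 35.972
  Improved, Placebo: 74×111/216 = 38.028
  No change, Drug: 142×105/216 = 69.028
  No change, Placebo: 142×111/216 = 72.972
Contributions (O − E)²/E:
  (58 − 35.972)²/35.972 = 13.4892
  (16 − 38.028)²/38.028 = 12.7599
  (47 − 69.028)²/69.028 = 7.0295
  (95 − 72.972)²/72.972 = 6.6496
χ² = 13.4892 + 12.7599 + 7.0295 + 6.6496 = 39.93

39.93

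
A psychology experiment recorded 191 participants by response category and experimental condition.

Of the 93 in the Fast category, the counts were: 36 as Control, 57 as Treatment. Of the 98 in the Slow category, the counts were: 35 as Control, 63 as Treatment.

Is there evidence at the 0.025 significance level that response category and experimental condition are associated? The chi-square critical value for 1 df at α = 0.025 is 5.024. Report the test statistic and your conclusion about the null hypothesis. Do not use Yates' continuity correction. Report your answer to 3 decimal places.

0.183; fail to reject H₀

Row totals: 93, 98. Column totals: 71, 120. Grand total N = 191.
Expected counts (row total × column total / N):
  Fast, Control: 93×71/191 = 34.5707
  Fast, Treatment: 93×120/191 = 58.4293
  Slow, Control: 98×71/191 = 36.4293
  Slow, Treatment: 98×120/191 = 61.5707
Contributions (O − E)²/E:
  (36 − 34.5707)²/34.5707 = 0.0591
  (57 − 58.4293)²/58.4293 = 0.0350
  (35 − 36.4293)²/36.4293 = 0.0561
  (63 − 61.5707)²/61.5707 = 0.0332
χ² = 0.0591 + 0.0350 + 0.0561 + 0.0332 = 0.183
df = (2−1)(2−1) = 1. Since 0.183 < 5.024, fail to reject the null hypothesis of independence at α = 0.025.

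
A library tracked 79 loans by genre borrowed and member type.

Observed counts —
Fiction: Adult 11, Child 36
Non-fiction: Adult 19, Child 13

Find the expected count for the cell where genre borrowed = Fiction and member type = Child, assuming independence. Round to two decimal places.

Row total (Fiction) = 47; column total (Child) = 49; grand total N = 79.
Expected count = (row total × column total) / N = 47 × 49 / 79 = 29.15.

29.15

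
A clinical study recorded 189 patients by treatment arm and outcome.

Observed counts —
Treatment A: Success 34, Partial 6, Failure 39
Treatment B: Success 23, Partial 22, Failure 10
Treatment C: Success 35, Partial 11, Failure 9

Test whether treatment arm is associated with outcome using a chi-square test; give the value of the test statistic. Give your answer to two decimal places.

35.55

Row totals: 79, 55, 55. Column totals: 92, 39, 58. Grand total N = 189.
Expected counts (row total × column total / N):
  Treatment A, Success: 79×92/189 = 38.4550
  Treatment A, Partial: 79×39/189 = 16.3016
  Treatment A, Failure: 79×58/189 = 24.2434
  Treatment B, Success: 55×92/189 = 26.7725
  Treatment B, Partial: 55×39/189 = 11.3492
  Treatment B, Failure: 55×58/189 = 16.8783
  Treatment C, Success: 55×92/189 = 26.7725
  Treatment C, Partial: 55×39/189 = 11.3492
  Treatment C, Failure: 55×58/189 = 16.8783
Contributions (O − E)²/E:
  (34 − 38.4550)²/38.4550 = 0.5161
  (6 − 16.3016)²/16.3016 = 6.5100
  (39 − 24.2434)²/24.2434 = 8.9821
  (23 − 26.7725)²/26.7725 = 0.5316
  (22 − 11.3492)²/11.3492 = 9.9954
  (10 − 16.8783)²/16.8783 = 2.8031
  (35 − 26.7725)²/26.7725 = 2.5284
  (11 − 11.3492)²/11.3492 = 0.0107
  (9 − 16.8783)²/16.8783 = 3.6774
χ² = 0.5161 + 6.5100 + 8.9821 + 0.5316 + 9.9954 + 2.8031 + 2.5284 + 0.0107 + 3.6774 = 35.55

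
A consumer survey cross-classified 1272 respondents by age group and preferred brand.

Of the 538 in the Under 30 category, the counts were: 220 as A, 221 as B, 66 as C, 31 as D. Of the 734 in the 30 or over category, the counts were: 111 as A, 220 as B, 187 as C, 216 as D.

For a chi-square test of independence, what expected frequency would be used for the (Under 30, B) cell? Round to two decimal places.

186.52

Row total (Under 30) = 538; column total (B) = 441; grand total N = 1272.
Expected count = (row total × column total) / N = 538 × 441 / 1272 = 186.52.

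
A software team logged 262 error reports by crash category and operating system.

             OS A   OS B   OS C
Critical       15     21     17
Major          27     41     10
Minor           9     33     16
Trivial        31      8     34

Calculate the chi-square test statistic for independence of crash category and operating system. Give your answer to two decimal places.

45.74

Row totals: 53, 78, 58, 73. Column totals: 82, 103, 77. Grand total N = 262.
Expected counts (row total × column total / N):
  Critical, OS A: 53×82/262 = 16.5878
  Critical, OS B: 53×103/262 = 20.8359
  Critical, OS C: 53×77/262 = 15.5763
  Major, OS A: 78×82/262 = 24.4122
  Major, OS B: 78×103/262 = 30.6641
  Major, OS C: 78×77/262 = 22.9237
  Minor, OS A: 58×82/262 = 18.1527
  Minor, OS B: 58×103/262 = 22.8015
  Minor, OS C: 58×77/262 = 17.0458
  Trivial, OS A: 73×82/262 = 22.8473
  Trivial, OS B: 73×103/262 = 28.6985
  Trivial, OS C: 73×77/262 = 21.4542
Contributions (O − E)²/E:
  (15 − 16.5878)²/16.5878 = 0.1520
  (21 − 20.8359)²/20.8359 = 0.0013
  (17 − 15.5763)²/15.5763 = 0.1301
  (27 − 24.4122)²/24.4122 = 0.2743
  (41 − 30.6641)²/30.6641 = 3.4839
  (10 − 22.9237)²/22.9237 = 7.2860
  (9 − 18.1527)²/18.1527 = 4.6148
  (33 − 22.8015)²/22.8015 = 4.5615
  (16 − 17.0458)²/17.0458 = 0.0642
  (31 − 22.8473)²/22.8473 = 2.9092
  (8 − 28.6985)²/28.6985 = 14.9286
  (34 − 21.4542)²/21.4542 = 7.3364
χ² = 0.1520 + 0.0013 + 0.1301 + 0.2743 + 3.4839 + 7.2860 + 4.6148 + 4.5615 + 0.0642 + 2.9092 + 14.9286 + 7.3364 = 45.74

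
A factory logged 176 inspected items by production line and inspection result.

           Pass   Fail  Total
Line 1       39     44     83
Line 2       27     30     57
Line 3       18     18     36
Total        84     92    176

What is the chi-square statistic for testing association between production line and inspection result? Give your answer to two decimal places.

0.10

Grand total N = 176.
Expected counts (row total × column total / N):
  Line 1, Pass: 83×84/176 = 39.614
  Line 1, Fail: 83×92/176 = 43.386
  Line 2, Pass: 57×84/176 = 27.205
  Line 2, Fail: 57×92/176 = 29.795
  Line 3, Pass: 36×84/176 = 17.182
  Line 3, Fail: 36×92/176 = 18.818
Contributions (O − E)²/E:
  (39 − 39.614)²/39.614 = 0.0095
  (44 − 43.386)²/43.386 = 0.0087
  (27 − 27.205)²/27.205 = 0.0015
  (30 − 29.795)²/29.795 = 0.0014
  (18 − 17.182)²/17.182 = 0.0389
  (18 − 18.818)²/18.818 = 0.0356
χ² = 0.0095 + 0.0087 + 0.0015 + 0.0014 + 0.0389 + 0.0356 = 0.10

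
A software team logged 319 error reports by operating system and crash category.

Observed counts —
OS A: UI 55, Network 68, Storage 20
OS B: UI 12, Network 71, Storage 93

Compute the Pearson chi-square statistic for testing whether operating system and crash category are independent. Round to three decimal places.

72.180

Row totals: 143, 176. Column totals: 67, 139, 113. Grand total N = 319.
Expected counts (row total × column total / N):
  OS A, UI: 143×67/319 = 30.0345
  OS A, Network: 143×139/319 = 62.3103
  OS A, Storage: 143×113/319 = 50.6552
  OS B, UI: 176×67/319 = 36.9655
  OS B, Network: 176×139/319 = 76.6897
  OS B, Storage: 176×113/319 = 62.3448
Contributions (O − E)²/E:
  (55 − 30.0345)²/30.0345 = 20.7520
  (68 − 62.3103)²/62.3103 = 0.5195
  (20 − 50.6552)²/50.6552 = 18.5517
  (12 − 36.9655)²/36.9655 = 16.8610
  (71 − 76.6897)²/76.6897 = 0.4221
  (93 − 62.3448)²/62.3448 = 15.0733
χ² = 20.7520 + 0.5195 + 18.5517 + 16.8610 + 0.4221 + 15.0733 = 72.180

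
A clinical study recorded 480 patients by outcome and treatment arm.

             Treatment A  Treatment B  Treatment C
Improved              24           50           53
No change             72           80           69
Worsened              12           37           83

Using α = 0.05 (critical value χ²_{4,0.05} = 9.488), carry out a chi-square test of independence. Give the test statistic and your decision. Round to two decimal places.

Row totals: 127, 221, 132. Column totals: 108, 167, 205. Grand total N = 480.
Expected counts (row total × column total / N):
  Improved, Treatment A: 127×108/480 = 28.575
  Improved, Treatment B: 127×167/480 = 44.185
  Improved, Treatment C: 127×205/480 = 54.240
  No change, Treatment A: 221×108/480 = 49.725
  No change, Treatment B: 221×167/480 = 76.890
  No change, Treatment C: 221×205/480 = 94.385
  Worsened, Treatment A: 132×108/480 = 29.700
  Worsened, Treatment B: 132×167/480 = 45.925
  Worsened, Treatment C: 132×205/480 = 56.375
Contributions (O − E)²/E:
  (24 − 28.575)²/28.575 = 0.7325
  (50 − 44.185)²/44.185 = 0.7653
  (53 − 54.240)²/54.240 = 0.0283
  (72 − 49.725)²/49.725 = 9.9784
  (80 − 76.890)²/76.890 = 0.1258
  (69 − 94.385)²/94.385 = 6.8273
  (12 − 29.700)²/29.700 = 10.5485
  (37 − 45.925)²/45.925 = 1.7345
  (83 − 56.375)²/56.375 = 12.5746
χ² = 0.7325 + 0.7653 + 0.0283 + 9.9784 + 0.1258 + 6.8273 + 10.5485 + 1.7345 + 12.5746 = 43.32
df = (3−1)(3−1) = 4. Since 43.32 > 9.488, reject the null hypothesis of independence at α = 0.05.

43.32; reject H₀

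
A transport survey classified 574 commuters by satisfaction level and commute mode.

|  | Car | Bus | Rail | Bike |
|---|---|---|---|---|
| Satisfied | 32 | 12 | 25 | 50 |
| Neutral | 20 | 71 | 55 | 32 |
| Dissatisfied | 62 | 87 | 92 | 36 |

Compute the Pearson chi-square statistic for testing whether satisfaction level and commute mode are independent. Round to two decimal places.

71.63

Row totals: 119, 178, 277. Column totals: 114, 170, 172, 118. Grand total N = 574.
Expected counts (row total × column total / N):
  Satisfied, Car: 119×114/574 = 23.6341
  Satisfied, Bus: 119×170/574 = 35.2439
  Satisfied, Rail: 119×172/574 = 35.6585
  Satisfied, Bike: 119×118/574 = 24.4634
  Neutral, Car: 178×114/574 = 35.3519
  Neutral, Bus: 178×170/574 = 52.7178
  Neutral, Rail: 178×172/574 = 53.3380
  Neutral, Bike: 178×118/574 = 36.5923
  Dissatisfied, Car: 277×114/574 = 55.0139
  Dissatisfied, Bus: 277×170/574 = 82.0383
  Dissatisfied, Rail: 277×172/574 = 83.0035
  Dissatisfied, Bike: 277×118/574 = 56.9443
Contributions (O − E)²/E:
  (32 − 23.6341)²/23.6341 = 2.9613
  (12 − 35.2439)²/35.2439 = 15.3297
  (25 − 35.6585)²/35.6585 = 3.1859
  (50 − 24.4634)²/24.4634 = 26.6569
  (20 − 35.3519)²/35.3519 = 6.6667
  (71 − 52.7178)²/52.7178 = 6.3402
  (55 − 53.3380)²/53.3380 = 0.0518
  (32 − 36.5923)²/36.5923 = 0.5763
  (62 − 55.0139)²/55.0139 = 0.8872
  (87 − 82.0383)²/82.0383 = 0.3001
  (92 − 83.0035)²/83.0035 = 0.9751
  (36 − 56.9443)²/56.9443 = 7.7034
χ² = 2.9613 + 15.3297 + 3.1859 + 26.6569 + 6.6667 + 6.3402 + 0.0518 + 0.5763 + 0.8872 + 0.3001 + 0.9751 + 7.7034 = 71.63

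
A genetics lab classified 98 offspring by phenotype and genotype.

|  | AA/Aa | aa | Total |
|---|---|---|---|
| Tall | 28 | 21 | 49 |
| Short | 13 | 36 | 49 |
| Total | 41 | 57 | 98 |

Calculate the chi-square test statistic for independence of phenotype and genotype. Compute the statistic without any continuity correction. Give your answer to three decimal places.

Grand total N = 98.
Expected counts (row total × column total / N):
  Tall, AA/Aa: 49×41/98 = 20.5000
  Tall, aa: 49×57/98 = 28.5000
  Short, AA/Aa: 49×41/98 = 20.5000
  Short, aa: 49×57/98 = 28.5000
Contributions (O − E)²/E:
  (28 − 20.5000)²/20.5000 = 2.7439
  (21 − 28.5000)²/28.5000 = 1.9737
  (13 − 20.5000)²/20.5000 = 2.7439
  (36 − 28.5000)²/28.5000 = 1.9737
χ² = 2.7439 + 1.9737 + 2.7439 + 1.9737 = 9.435

9.435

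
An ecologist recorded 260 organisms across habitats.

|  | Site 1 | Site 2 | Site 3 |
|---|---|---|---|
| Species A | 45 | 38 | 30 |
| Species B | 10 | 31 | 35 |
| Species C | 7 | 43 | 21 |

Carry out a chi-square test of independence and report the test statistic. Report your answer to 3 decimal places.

34.623

Row totals: 113, 76, 71. Column totals: 62, 112, 86. Grand total N = 260.
Expected counts (row total × column total / N):
  Species A, Site 1: 113×62/260 = 26.9462
  Species A, Site 2: 113×112/260 = 48.6769
  Species A, Site 3: 113×86/260 = 37.3769
  Species B, Site 1: 76×62/260 = 18.1231
  Species B, Site 2: 76×112/260 = 32.7385
  Species B, Site 3: 76×86/260 = 25.1385
  Species C, Site 1: 71×62/260 = 16.9308
  Species C, Site 2: 71×112/260 = 30.5846
  Species C, Site 3: 71×86/260 = 23.4846
Contributions (O − E)²/E:
  (45 − 26.9462)²/26.9462 = 12.0959
  (38 − 48.6769)²/48.6769 = 2.3419
  (30 − 37.3769)²/37.3769 = 1.4559
  (10 − 18.1231)²/18.1231 = 3.6409
  (31 − 32.7385)²/32.7385 = 0.0923
  (35 − 25.1385)²/25.1385 = 3.8685
  (7 − 16.9308)²/16.9308 = 5.8249
  (43 − 30.5846)²/30.5846 = 5.0399
  (21 − 23.4846)²/23.4846 = 0.2629
χ² = 12.0959 + 2.3419 + 1.4559 + 3.6409 + 0.0923 + 3.8685 + 5.8249 + 5.0399 + 0.2629 = 34.623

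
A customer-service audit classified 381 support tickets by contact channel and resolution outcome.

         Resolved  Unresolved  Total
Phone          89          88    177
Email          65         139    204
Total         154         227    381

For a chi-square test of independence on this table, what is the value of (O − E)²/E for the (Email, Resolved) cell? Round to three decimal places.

3.696

Row total (Email) = 204; column total (Resolved) = 154; N = 381.
Expected count E = 204 × 154 / 381 = 82.4567.
Contribution = (O − E)²/E = (65 − 82.4567)² / 82.4567 = 3.696.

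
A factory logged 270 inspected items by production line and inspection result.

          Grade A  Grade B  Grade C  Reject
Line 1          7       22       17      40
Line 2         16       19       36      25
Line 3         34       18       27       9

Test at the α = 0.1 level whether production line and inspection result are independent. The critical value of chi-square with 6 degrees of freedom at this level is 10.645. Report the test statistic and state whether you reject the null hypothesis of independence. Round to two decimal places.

47.23; reject H₀

Row totals: 86, 96, 88. Column totals: 57, 59, 80, 74. Grand total N = 270.
Expected counts (row total × column total / N):
  Line 1, Grade A: 86×57/270 = 18.156
  Line 1, Grade B: 86×59/270 = 18.793
  Line 1, Grade C: 86×80/270 = 25.481
  Line 1, Reject: 86×74/270 = 23.570
  Line 2, Grade A: 96×57/270 = 20.267
  Line 2, Grade B: 96×59/270 = 20.978
  Line 2, Grade C: 96×80/270 = 28.444
  Line 2, Reject: 96×74/270 = 26.311
  Line 3, Grade A: 88×57/270 = 18.578
  Line 3, Grade B: 88×59/270 = 19.230
  Line 3, Grade C: 88×80/270 = 26.074
  Line 3, Reject: 88×74/270 = 24.119
Contributions (O − E)²/E:
  (7 − 18.156)²/18.156 = 6.8548
  (22 − 18.793)²/18.793 = 0.5473
  (17 − 25.481)²/25.481 = 2.8228
  (40 − 23.570)²/23.570 = 11.4529
  (16 − 20.267)²/20.267 = 0.8984
  (19 − 20.978)²/20.978 = 0.1865
  (36 − 28.444)²/28.444 = 2.0072
  (25 − 26.311)²/26.311 = 0.0653
  (34 − 18.578)²/18.578 = 12.8021
  (18 − 19.230)²/19.230 = 0.0787
  (27 − 26.074)²/26.074 = 0.0329
  (9 − 24.119)²/24.119 = 9.4773
χ² = 6.8548 + 0.5473 + 2.8228 + 11.4529 + 0.8984 + 0.1865 + 2.0072 + 0.0653 + 12.8021 + 0.0787 + 0.0329 + 9.4773 = 47.23
df = (3−1)(4−1) = 6. Since 47.23 > 10.645, reject the null hypothesis of independence at α = 0.1.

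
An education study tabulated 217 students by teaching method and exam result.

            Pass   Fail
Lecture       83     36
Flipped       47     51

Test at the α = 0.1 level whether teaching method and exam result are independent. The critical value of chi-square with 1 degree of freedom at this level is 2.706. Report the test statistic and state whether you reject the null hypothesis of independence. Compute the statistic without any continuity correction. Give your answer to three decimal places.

10.623; reject H₀

Row totals: 119, 98. Column totals: 130, 87. Grand total N = 217.
Expected counts (row total × column total / N):
  Lecture, Pass: 119×130/217 = 71.2903
  Lecture, Fail: 119×87/217 = 47.7097
  Flipped, Pass: 98×130/217 = 58.7097
  Flipped, Fail: 98×87/217 = 39.2903
Contributions (O − E)²/E:
  (83 − 71.2903)²/71.2903 = 1.9234
  (36 − 47.7097)²/47.7097 = 2.8740
  (47 − 58.7097)²/58.7097 = 2.3355
  (51 − 39.2903)²/39.2903 = 3.4898
χ² = 1.9234 + 2.8740 + 2.3355 + 3.4898 = 10.623
df = (2−1)(2−1) = 1. Since 10.623 > 2.706, reject the null hypothesis of independence at α = 0.1.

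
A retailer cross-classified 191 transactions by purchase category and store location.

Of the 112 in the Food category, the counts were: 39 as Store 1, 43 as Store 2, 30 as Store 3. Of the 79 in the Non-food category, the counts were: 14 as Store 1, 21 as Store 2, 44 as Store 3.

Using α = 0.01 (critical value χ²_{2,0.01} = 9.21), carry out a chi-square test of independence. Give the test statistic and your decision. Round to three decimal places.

16.804; reject H₀

Row totals: 112, 79. Column totals: 53, 64, 74. Grand total N = 191.
Expected counts (row total × column total / N):
  Food, Store 1: 112×53/191 = 31.0785
  Food, Store 2: 112×64/191 = 37.5288
  Food, Store 3: 112×74/191 = 43.3927
  Non-food, Store 1: 79×53/191 = 21.9215
  Non-food, Store 2: 79×64/191 = 26.4712
  Non-food, Store 3: 79×74/191 = 30.6073
Contributions (O − E)²/E:
  (39 − 31.0785)²/31.0785 = 2.0191
  (43 − 37.5288)²/37.5288 = 0.7976
  (30 − 43.3927)²/43.3927 = 4.1335
  (14 − 21.9215)²/21.9215 = 2.8625
  (21 − 26.4712)²/26.4712 = 1.1308
  (44 − 30.6073)²/30.6073 = 5.8602
χ² = 2.0191 + 0.7976 + 4.1335 + 2.8625 + 1.1308 + 5.8602 = 16.804
df = (2−1)(3−1) = 2. Since 16.804 > 9.21, reject the null hypothesis of independence at α = 0.01.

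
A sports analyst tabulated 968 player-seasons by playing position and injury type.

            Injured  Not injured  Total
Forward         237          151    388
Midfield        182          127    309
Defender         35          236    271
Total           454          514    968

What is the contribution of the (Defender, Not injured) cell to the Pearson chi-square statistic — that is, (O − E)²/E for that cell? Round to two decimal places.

Row total (Defender) = 271; column total (Not injured) = 514; N = 968.
Expected count E = 271 × 514 / 968 = 143.8988.
Contribution = (O − E)²/E = (236 − 143.8988)² / 143.8988 = 58.95.

58.95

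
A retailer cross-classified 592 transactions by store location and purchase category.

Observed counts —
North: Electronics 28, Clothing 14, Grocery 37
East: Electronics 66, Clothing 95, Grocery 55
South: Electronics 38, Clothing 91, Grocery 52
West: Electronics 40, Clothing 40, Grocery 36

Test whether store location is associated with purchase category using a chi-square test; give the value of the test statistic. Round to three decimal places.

31.492

Row totals: 79, 216, 181, 116. Column totals: 172, 240, 180. Grand total N = 592.
Expected counts (row total × column total / N):
  North, Electronics: 79×172/592 = 22.9527
  North, Clothing: 79×240/592 = 32.0270
  North, Grocery: 79×180/592 = 24.0203
  East, Electronics: 216×172/592 = 62.7568
  East, Clothing: 216×240/592 = 87.5676
  East, Grocery: 216×180/592 = 65.6757
  South, Electronics: 181×172/592 = 52.5878
  South, Clothing: 181×240/592 = 73.3784
  South, Grocery: 181×180/592 = 55.0338
  West, Electronics: 116×172/592 = 33.7027
  West, Clothing: 116×240/592 = 47.0270
  West, Grocery: 116×180/592 = 35.2703
Contributions (O − E)²/E:
  (28 − 22.9527)²/22.9527 = 1.1099
  (14 − 32.0270)²/32.0270 = 10.1468
  (37 − 24.0203)²/24.0203 = 7.0138
  (66 − 62.7568)²/62.7568 = 0.1676
  (95 − 87.5676)²/87.5676 = 0.6308
  (55 − 65.6757)²/65.6757 = 1.7354
  (38 − 52.5878)²/52.5878 = 4.0466
  (91 − 73.3784)²/73.3784 = 4.2318
  (52 − 55.0338)²/55.0338 = 0.1672
  (40 − 33.7027)²/33.7027 = 1.1766
  (40 − 47.0270)²/47.0270 = 1.0500
  (36 − 35.2703)²/35.2703 = 0.0151
χ² = 1.1099 + 10.1468 + 7.0138 + 0.1676 + 0.6308 + 1.7354 + 4.0466 + 4.2318 + 0.1672 + 1.1766 + 1.0500 + 0.0151 = 31.492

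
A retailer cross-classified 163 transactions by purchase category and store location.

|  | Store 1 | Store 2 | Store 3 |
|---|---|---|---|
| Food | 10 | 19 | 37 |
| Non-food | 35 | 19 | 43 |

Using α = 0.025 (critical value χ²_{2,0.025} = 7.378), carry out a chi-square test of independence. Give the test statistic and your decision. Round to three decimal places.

Row totals: 66, 97. Column totals: 45, 38, 80. Grand total N = 163.
Expected counts (row total × column total / N):
  Food, Store 1: 66×45/163 = 18.2209
  Food, Store 2: 66×38/163 = 15.3865
  Food, Store 3: 66×80/163 = 32.3926
  Non-food, Store 1: 97×45/163 = 26.7791
  Non-food, Store 2: 97×38/163 = 22.6135
  Non-food, Store 3: 97×80/163 = 47.6074
Contributions (O − E)²/E:
  (10 − 18.2209)²/18.2209 = 3.7091
  (19 − 15.3865)²/15.3865 = 0.8486
  (37 − 32.3926)²/32.3926 = 0.6553
  (35 − 26.7791)²/26.7791 = 2.5237
  (19 − 22.6135)²/22.6135 = 0.5774
  (43 − 47.6074)²/47.6074 = 0.4459
χ² = 3.7091 + 0.8486 + 0.6553 + 2.5237 + 0.5774 + 0.4459 = 8.760
df = (2−1)(3−1) = 2. Since 8.760 > 7.378, reject the null hypothesis of independence at α = 0.025.

8.760; reject H₀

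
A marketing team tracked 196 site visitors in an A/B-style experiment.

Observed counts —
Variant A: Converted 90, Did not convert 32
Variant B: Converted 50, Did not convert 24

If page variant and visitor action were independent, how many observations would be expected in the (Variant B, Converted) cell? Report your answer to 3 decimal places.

52.857

Row total (Variant B) = 74; column total (Converted) = 140; grand total N = 196.
Expected count = (row total × column total) / N = 74 × 140 / 196 = 52.857.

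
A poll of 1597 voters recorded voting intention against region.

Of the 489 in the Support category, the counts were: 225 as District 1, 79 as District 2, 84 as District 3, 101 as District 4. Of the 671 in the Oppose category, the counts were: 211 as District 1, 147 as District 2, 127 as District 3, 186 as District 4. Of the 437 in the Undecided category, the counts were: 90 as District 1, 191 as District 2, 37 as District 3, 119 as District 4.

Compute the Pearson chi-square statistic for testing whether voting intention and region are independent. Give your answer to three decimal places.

147.174

Row totals: 489, 671, 437. Column totals: 526, 417, 248, 406. Grand total N = 1597.
Expected counts (row total × column total / N):
  Support, District 1: 489×526/1597 = 161.0607
  Support, District 2: 489×417/1597 = 127.6850
  Support, District 3: 489×248/1597 = 75.9374
  Support, District 4: 489×406/1597 = 124.3168
  Oppose, District 1: 671×526/1597 = 221.0056
  Oppose, District 2: 671×417/1597 = 175.2079
  Oppose, District 3: 671×248/1597 = 104.2004
  Oppose, District 4: 671×406/1597 = 170.5861
  Undecided, District 1: 437×526/1597 = 143.9336
  Undecided, District 2: 437×417/1597 = 114.1071
  Undecided, District 3: 437×248/1597 = 67.8622
  Undecided, District 4: 437×406/1597 = 111.0971
Contributions (O − E)²/E:
  (225 − 161.0607)²/161.0607 = 25.3832
  (79 − 127.6850)²/127.6850 = 18.5631
  (84 − 75.9374)²/75.9374 = 0.8560
  (101 − 124.3168)²/124.3168 = 4.3733
  (211 − 221.0056)²/221.0056 = 0.4530
  (147 − 175.2079)²/175.2079 = 4.5414
  (127 − 104.2004)²/104.2004 = 4.9887
  (186 − 170.5861)²/170.5861 = 1.3928
  (90 − 143.9336)²/143.9336 = 20.2095
  (191 − 114.1071)²/114.1071 = 51.8155
  (37 − 67.8622)²/67.8622 = 14.0354
  (119 − 111.0971)²/111.0971 = 0.5622
χ² = 25.3832 + 18.5631 + 0.8560 + 4.3733 + 0.4530 + 4.5414 + 4.9887 + 1.3928 + 20.2095 + 51.8155 + 14.0354 + 0.5622 = 147.174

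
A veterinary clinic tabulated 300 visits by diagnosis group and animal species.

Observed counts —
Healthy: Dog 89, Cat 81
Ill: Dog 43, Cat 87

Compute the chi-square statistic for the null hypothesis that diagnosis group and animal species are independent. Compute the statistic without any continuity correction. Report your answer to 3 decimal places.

Row totals: 170, 130. Column totals: 132, 168. Grand total N = 300.
Expected counts (row total × column total / N):
  Healthy, Dog: 170×132/300 = 74.8000
  Healthy, Cat: 170×168/300 = 95.2000
  Ill, Dog: 130×132/300 = 57.2000
  Ill, Cat: 130×168/300 = 72.8000
Contributions (O − E)²/E:
  (89 − 74.8000)²/74.8000 = 2.6957
  (81 − 95.2000)²/95.2000 = 2.1181
  (43 − 57.2000)²/57.2000 = 3.5252
  (87 − 72.8000)²/72.8000 = 2.7698
χ² = 2.6957 + 2.1181 + 3.5252 + 2.7698 = 11.109

11.109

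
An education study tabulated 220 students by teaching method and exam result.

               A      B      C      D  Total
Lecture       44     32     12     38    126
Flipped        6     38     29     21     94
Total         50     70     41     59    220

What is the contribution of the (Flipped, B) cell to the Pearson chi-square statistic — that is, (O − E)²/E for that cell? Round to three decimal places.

Row total (Flipped) = 94; column total (B) = 70; N = 220.
Expected count E = 94 × 70 / 220 = 29.9091.
Contribution = (O − E)²/E = (38 − 29.9091)² / 29.9091 = 2.189.

2.189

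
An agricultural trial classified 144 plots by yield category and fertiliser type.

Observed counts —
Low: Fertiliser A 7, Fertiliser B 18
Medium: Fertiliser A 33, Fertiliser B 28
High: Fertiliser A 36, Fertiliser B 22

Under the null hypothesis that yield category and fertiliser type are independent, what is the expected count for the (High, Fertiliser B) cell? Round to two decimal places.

27.39

Row total (High) = 58; column total (Fertiliser B) = 68; grand total N = 144.
Expected count = (row total × column total) / N = 58 × 68 / 144 = 27.39.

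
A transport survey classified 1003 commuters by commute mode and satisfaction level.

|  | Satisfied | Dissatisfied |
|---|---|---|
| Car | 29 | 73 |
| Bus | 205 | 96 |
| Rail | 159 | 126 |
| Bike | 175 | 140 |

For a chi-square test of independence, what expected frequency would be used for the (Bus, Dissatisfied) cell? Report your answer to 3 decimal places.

Row total (Bus) = 301; column total (Dissatisfied) = 435; grand total N = 1003.
Expected count = (row total × column total) / N = 301 × 435 / 1003 = 130.543.

130.543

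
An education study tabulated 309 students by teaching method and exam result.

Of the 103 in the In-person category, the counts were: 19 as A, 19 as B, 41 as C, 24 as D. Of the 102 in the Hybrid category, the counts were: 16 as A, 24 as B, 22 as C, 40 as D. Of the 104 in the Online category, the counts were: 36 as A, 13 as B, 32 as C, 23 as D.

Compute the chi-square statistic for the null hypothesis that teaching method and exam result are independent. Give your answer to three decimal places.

25.062

Row totals: 103, 102, 104. Column totals: 71, 56, 95, 87. Grand total N = 309.
Expected counts (row total × column total / N):
  In-person, A: 103×71/309 = 23.66667
  In-person, B: 103×56/309 = 18.66667
  In-person, C: 103×95/309 = 31.66667
  In-person, D: 103×87/309 = 29.00000
  Hybrid, A: 102×71/309 = 23.43689
  Hybrid, B: 102×56/309 = 18.48544
  Hybrid, C: 102×95/309 = 31.35922
  Hybrid, D: 102×87/309 = 28.71845
  Online, A: 104×71/309 = 23.89644
  Online, B: 104×56/309 = 18.84790
  Online, C: 104×95/309 = 31.97411
  Online, D: 104×87/309 = 29.28155
Contributions (O − E)²/E:
  (19 − 23.66667)²/23.66667 = 0.9202
  (19 − 18.66667)²/18.66667 = 0.0060
  (41 − 31.66667)²/31.66667 = 2.7509
  (24 − 29.00000)²/29.00000 = 0.8621
  (16 − 23.43689)²/23.43689 = 2.3598
  (24 − 18.48544)²/18.48544 = 1.6451
  (22 − 31.35922)²/31.35922 = 2.7933
  (40 − 28.71845)²/28.71845 = 4.4318
  (36 − 23.89644)²/23.89644 = 6.1305
  (13 − 18.84790)²/18.84790 = 1.8144
  (32 − 31.97411)²/31.97411 = 0.0000
  (23 − 29.28155)²/29.28155 = 1.3475
χ² = 0.9202 + 0.0060 + 2.7509 + 0.8621 + 2.3598 + 1.6451 + 2.7933 + 4.4318 + 6.1305 + 1.8144 + 0.0000 + 1.3475 = 25.062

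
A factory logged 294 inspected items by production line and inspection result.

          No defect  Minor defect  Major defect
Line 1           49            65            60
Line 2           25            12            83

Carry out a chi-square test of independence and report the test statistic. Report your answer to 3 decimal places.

Row totals: 174, 120. Column totals: 74, 77, 143. Grand total N = 294.
Expected counts (row total × column total / N):
  Line 1, No defect: 174×74/294 = 43.7959
  Line 1, Minor defect: 174×77/294 = 45.5714
  Line 1, Major defect: 174×143/294 = 84.6327
  Line 2, No defect: 120×74/294 = 30.2041
  Line 2, Minor defect: 120×77/294 = 31.4286
  Line 2, Major defect: 120×143/294 = 58.3673
Contributions (O − E)²/E:
  (49 − 43.7959)²/43.7959 = 0.6184
  (65 − 45.5714)²/45.5714 = 8.2831
  (60 − 84.6327)²/84.6327 = 7.1694
  (25 − 30.2041)²/30.2041 = 0.8967
  (12 − 31.4286)²/31.4286 = 12.0104
  (83 − 58.3673)²/58.3673 = 10.3957
χ² = 0.6184 + 8.2831 + 7.1694 + 0.8967 + 12.0104 + 10.3957 = 39.374

39.374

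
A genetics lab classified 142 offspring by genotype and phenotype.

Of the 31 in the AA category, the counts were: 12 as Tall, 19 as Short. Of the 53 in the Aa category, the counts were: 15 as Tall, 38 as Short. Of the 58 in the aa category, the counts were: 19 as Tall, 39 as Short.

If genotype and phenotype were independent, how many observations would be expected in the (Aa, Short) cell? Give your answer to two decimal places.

Row total (Aa) = 53; column total (Short) = 96; grand total N = 142.
Expected count = (row total × column total) / N = 53 × 96 / 142 = 35.83.

35.83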